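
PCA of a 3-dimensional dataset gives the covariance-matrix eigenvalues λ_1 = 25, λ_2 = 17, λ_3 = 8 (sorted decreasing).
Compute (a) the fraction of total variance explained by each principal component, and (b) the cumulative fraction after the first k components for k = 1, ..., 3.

Step 1 — total variance = trace(Sigma) = Σ λ_i = 25 + 17 + 8 = 50.

Step 2 — fraction explained by component i = λ_i / Σ λ:
  PC1: 25/50 = 0.5
  PC2: 17/50 = 0.34
  PC3: 8/50 = 0.16

Step 3 — cumulative fraction after k components = (λ_1 + ... + λ_k) / Σ λ:
  k = 1: 25/50 = 0.5
  k = 2: (25 + 17)/50 = 42/50 = 0.84
  k = 3: (25 + 17 + 8)/50 = 50/50 = 1

Summary (fraction, with percent):

explained: PC1 0.5 (50%), PC2 0.34 (34%), PC3 0.16 (16%);  cumulative: 0.5, 0.84, 1


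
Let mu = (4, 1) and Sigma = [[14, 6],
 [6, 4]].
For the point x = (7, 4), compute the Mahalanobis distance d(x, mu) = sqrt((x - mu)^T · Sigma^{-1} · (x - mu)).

Step 1 — centre the observation: (x - mu) = (3, 3).

Step 2 — invert Sigma. det(Sigma) = 14·4 - (6)² = 20.
  Sigma^{-1} = (1/det) · [[d, -b], [-b, a]] = [[0.2, -0.3],
 [-0.3, 0.7]].

Step 3 — form the quadratic (x - mu)^T · Sigma^{-1} · (x - mu):
  Sigma^{-1} · (x - mu) = (-0.3, 1.2).
  (x - mu)^T · [Sigma^{-1} · (x - mu)] = (3)·(-0.3) + (3)·(1.2) = 2.7.

Step 4 — take square root: d = √(2.7) ≈ 1.6432.

d(x, mu) = √(2.7) ≈ 1.6432


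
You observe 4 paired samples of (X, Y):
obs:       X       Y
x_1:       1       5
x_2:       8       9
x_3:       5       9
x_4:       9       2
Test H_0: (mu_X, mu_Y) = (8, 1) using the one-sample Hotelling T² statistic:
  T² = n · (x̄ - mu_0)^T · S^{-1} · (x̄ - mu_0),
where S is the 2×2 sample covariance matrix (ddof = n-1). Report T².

Step 1 — sample mean vector:
  mean(X) = (1 + 8 + 5 + 9) / 4 = 23/4 = 5.75
  mean(Y) = (5 + 9 + 9 + 2) / 4 = 25/4 = 6.25
  x̄ = (5.75, 6.25),  deviation x̄ - mu_0 = (5.75, 6.25) - (8, 1) = (-2.25, 5.25).

Step 2 — sample covariance matrix, S[i,j] = (1/(n-1)) · Σ_k (x_{k,i} - mean_i) · (x_{k,j} - mean_j), divisor n-1 = 3:
  S[X,X] = ((-4.75)·(-4.75) + (2.25)·(2.25) + (-0.75)·(-0.75) + (3.25)·(3.25)) / 3 = 38.75/3 = 12.9167
  S[X,Y] = ((-4.75)·(-1.25) + (2.25)·(2.75) + (-0.75)·(2.75) + (3.25)·(-4.25)) / 3 = -3.75/3 = -1.25
  S[Y,Y] = ((-1.25)·(-1.25) + (2.75)·(2.75) + (2.75)·(2.75) + (-4.25)·(-4.25)) / 3 = 34.75/3 = 11.5833
  S = [[12.9167, -1.25],
 [-1.25, 11.5833]].

Step 3 — invert S. det(S) = 12.9167·11.5833 - (-1.25)² = 148.0556.
  S^{-1} = (1/det) · [[d, -b], [-b, a]] = [[0.0782, 0.0084],
 [0.0084, 0.0872]].

Step 4 — quadratic form (x̄ - mu_0)^T · S^{-1} · (x̄ - mu_0):
  S^{-1} · (x̄ - mu_0) = (-0.1317, 0.439),
  (x̄ - mu_0)^T · [...] = (-2.25)·(-0.1317) + (5.25)·(0.439) = 2.6012.

Step 5 — scale by n: T² = 4 · 2.6012 = 10.4049.

T² ≈ 10.4049


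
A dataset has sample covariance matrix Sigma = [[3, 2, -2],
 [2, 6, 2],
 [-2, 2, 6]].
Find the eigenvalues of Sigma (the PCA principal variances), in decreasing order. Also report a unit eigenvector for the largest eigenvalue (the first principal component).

Step 1 — characteristic polynomial p(λ) = det(λI - Sigma) = λ³ - tr·λ² + c_1·λ - det, where tr = trace, c_1 = sum of the principal 2×2 minors, det = det(Sigma):
  tr = 3 + 6 + 6 = 15,
  c_1 = (3·6 - (2)²) + (3·6 - (-2)²) + (6·6 - (2)²) = 14 + 14 + 32 = 60,
  det = 3·(6·6 - (2)²) - (2)·((2)·6 - (2)·(-2)) + (-2)·((2)·(2) - 6·(-2)) = 3·(32) - (2)·(16) + (-2)·(16) = 32.
  So p(λ) = λ³ - 15λ² + 60λ - 32.
Step 2 — look for an integer root (rational root theorem: any rational root is an integer divisor of 32). Testing λ = 8:
  p(8) = 512 - 960 + 480 - 32 = 0  ✓
  Dividing out (λ - 8): p(λ) = (λ - 8)(λ² - 7λ + 4).
Step 3 — remaining eigenvalues from the quadratic λ² - 7λ + 4 = 0:
  Δ = 7² - 4·4 = 49 - 16 = 33,  λ = (7 ± √33)/2 = (7 ± 5.7446)/2 ≈ 6.3723 or 0.6277.
  Sorted: λ_1 = 8,  λ_2 = 6.3723,  λ_3 = 0.6277  (check: sum = 15 = tr ✓).

Step 4 — unit eigenvector for λ_1 = 8: v spans the null space of (Sigma - λ_1 I), whose rows are
  r_1 = (-5, 2, -2),  r_2 = (2, -2, 2),  r_3 = (-2, 2, -2).
  v is orthogonal to every row, so take v ∝ r_1 × r_2 = ((2)·(2) - (-2)·(-2), (-2)·(2) - (-5)·(2), (-5)·(-2) - (2)·(2)) = (0, 6, 6).
  Rescale (divide by 6): u = (0, 1, 1).
  ||u|| = √((0)² + (1)² + (1)²) = √(2) ≈ 1.4142,  v_1 = u/||u|| ≈ (0, 0.7071, 0.7071) (||v_1|| = 1).

λ_1 = 8,  λ_2 = 6.3723,  λ_3 = 0.6277;  v_1 ≈ (0, 0.7071, 0.7071)


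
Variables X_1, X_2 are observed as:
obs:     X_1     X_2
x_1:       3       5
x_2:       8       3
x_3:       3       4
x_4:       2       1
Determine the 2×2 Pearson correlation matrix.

Step 1 — column means:
  mean(X_1) = (3 + 8 + 3 + 2) / 4 = 16/4 = 4
  mean(X_2) = (5 + 3 + 4 + 1) / 4 = 13/4 = 3.25

Step 2 — sample variances and covariances s[i,j] = (1/(n-1)) · Σ_k (x_{k,i} - mean_i) · (x_{k,j} - mean_j), with n-1 = 3:
  s[X_1,X_1] = ((-1)·(-1) + (4)·(4) + (-1)·(-1) + (-2)·(-2)) / 3 = 22/3 = 7.3333
  s[X_1,X_2] = ((-1)·(1.75) + (4)·(-0.25) + (-1)·(0.75) + (-2)·(-2.25)) / 3 = 1/3 = 0.3333
  s[X_2,X_2] = ((1.75)·(1.75) + (-0.25)·(-0.25) + (0.75)·(0.75) + (-2.25)·(-2.25)) / 3 = 8.75/3 = 2.9167
  Sample standard deviations s_i = √(s[i,i]):
  s(X_1) = √(7.3333) = 2.708
  s(X_2) = √(2.9167) = 1.7078

Step 3 — r_{ij} = s_{ij} / (s_i · s_j):
  r[X_1,X_1] = 1 (diagonal).
  r[X_1,X_2] = 0.3333 / (2.708 · 1.7078) = 0.3333 / 4.6248 = 0.0721
  r[X_2,X_2] = 1 (diagonal).

R is symmetric with unit diagonal. Assembling:

R = [[1, 0.0721],
 [0.0721, 1]]


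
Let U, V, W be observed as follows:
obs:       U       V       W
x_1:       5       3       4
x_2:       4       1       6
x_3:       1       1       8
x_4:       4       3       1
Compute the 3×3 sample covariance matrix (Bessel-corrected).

Step 1 — column means:
  mean(U) = (5 + 4 + 1 + 4) / 4 = 14/4 = 3.5
  mean(V) = (3 + 1 + 1 + 3) / 4 = 8/4 = 2
  mean(W) = (4 + 6 + 8 + 1) / 4 = 19/4 = 4.75

Step 2 — sample covariance S[i,j] = (1/(n-1)) · Σ_k (x_{k,i} - mean_i) · (x_{k,j} - mean_j), with n-1 = 3.
  S[U,U] = ((1.5)·(1.5) + (0.5)·(0.5) + (-2.5)·(-2.5) + (0.5)·(0.5)) / 3 = 9/3 = 3
  S[U,V] = ((1.5)·(1) + (0.5)·(-1) + (-2.5)·(-1) + (0.5)·(1)) / 3 = 4/3 = 1.3333
  S[U,W] = ((1.5)·(-0.75) + (0.5)·(1.25) + (-2.5)·(3.25) + (0.5)·(-3.75)) / 3 = -10.5/3 = -3.5
  S[V,V] = ((1)·(1) + (-1)·(-1) + (-1)·(-1) + (1)·(1)) / 3 = 4/3 = 1.3333
  S[V,W] = ((1)·(-0.75) + (-1)·(1.25) + (-1)·(3.25) + (1)·(-3.75)) / 3 = -9/3 = -3
  S[W,W] = ((-0.75)·(-0.75) + (1.25)·(1.25) + (3.25)·(3.25) + (-3.75)·(-3.75)) / 3 = 26.75/3 = 8.9167

S is symmetric (S[j,i] = S[i,j]). Assembling:

S = [[3, 1.3333, -3.5],
 [1.3333, 1.3333, -3],
 [-3.5, -3, 8.9167]]


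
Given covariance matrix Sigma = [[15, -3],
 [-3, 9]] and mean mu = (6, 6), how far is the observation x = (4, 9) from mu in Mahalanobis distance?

Step 1 — centre the observation: (x - mu) = (-2, 3).

Step 2 — invert Sigma. det(Sigma) = 15·9 - (-3)² = 126.
  Sigma^{-1} = (1/det) · [[d, -b], [-b, a]] = [[0.0714, 0.0238],
 [0.0238, 0.119]].

Step 3 — form the quadratic (x - mu)^T · Sigma^{-1} · (x - mu):
  Sigma^{-1} · (x - mu) = (-0.0714, 0.3095).
  (x - mu)^T · [Sigma^{-1} · (x - mu)] = (-2)·(-0.0714) + (3)·(0.3095) = 1.0714.

Step 4 — take square root: d = √(1.0714) ≈ 1.0351.

d(x, mu) = √(1.0714) ≈ 1.0351


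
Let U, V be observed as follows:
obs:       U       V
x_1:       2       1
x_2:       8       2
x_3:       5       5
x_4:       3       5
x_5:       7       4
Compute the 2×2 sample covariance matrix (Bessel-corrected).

Step 1 — column means:
  mean(U) = (2 + 8 + 5 + 3 + 7) / 5 = 25/5 = 5
  mean(V) = (1 + 2 + 5 + 5 + 4) / 5 = 17/5 = 3.4

Step 2 — sample covariance S[i,j] = (1/(n-1)) · Σ_k (x_{k,i} - mean_i) · (x_{k,j} - mean_j), with n-1 = 4.
  S[U,U] = ((-3)·(-3) + (3)·(3) + (0)·(0) + (-2)·(-2) + (2)·(2)) / 4 = 26/4 = 6.5
  S[U,V] = ((-3)·(-2.4) + (3)·(-1.4) + (0)·(1.6) + (-2)·(1.6) + (2)·(0.6)) / 4 = 1/4 = 0.25
  S[V,V] = ((-2.4)·(-2.4) + (-1.4)·(-1.4) + (1.6)·(1.6) + (1.6)·(1.6) + (0.6)·(0.6)) / 4 = 13.2/4 = 3.3

S is symmetric (S[j,i] = S[i,j]). Assembling:

S = [[6.5, 0.25],
 [0.25, 3.3]]


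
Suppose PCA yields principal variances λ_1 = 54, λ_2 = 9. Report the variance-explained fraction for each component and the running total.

Step 1 — total variance = trace(Sigma) = Σ λ_i = 54 + 9 = 63.

Step 2 — fraction explained by component i = λ_i / Σ λ:
  PC1: 54/63 = 0.8571
  PC2: 9/63 = 0.1429

Step 3 — cumulative fraction after k components = (λ_1 + ... + λ_k) / Σ λ:
  k = 1: 54/63 = 0.8571
  k = 2: (54 + 9)/63 = 63/63 = 1

Summary (fraction, with percent):

explained: PC1 0.8571 (85.71%), PC2 0.1429 (14.29%);  cumulative: 0.8571, 1


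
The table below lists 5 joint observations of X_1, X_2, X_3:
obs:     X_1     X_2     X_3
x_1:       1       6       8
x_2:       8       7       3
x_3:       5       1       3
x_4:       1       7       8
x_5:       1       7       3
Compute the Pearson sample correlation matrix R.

Step 1 — column means:
  mean(X_1) = (1 + 8 + 5 + 1 + 1) / 5 = 16/5 = 3.2
  mean(X_2) = (6 + 7 + 1 + 7 + 7) / 5 = 28/5 = 5.6
  mean(X_3) = (8 + 3 + 3 + 8 + 3) / 5 = 25/5 = 5

Step 2 — sample variances and covariances s[i,j] = (1/(n-1)) · Σ_k (x_{k,i} - mean_i) · (x_{k,j} - mean_j), with n-1 = 4:
  s[X_1,X_1] = ((-2.2)·(-2.2) + (4.8)·(4.8) + (1.8)·(1.8) + (-2.2)·(-2.2) + (-2.2)·(-2.2)) / 4 = 40.8/4 = 10.2
  s[X_1,X_2] = ((-2.2)·(0.4) + (4.8)·(1.4) + (1.8)·(-4.6) + (-2.2)·(1.4) + (-2.2)·(1.4)) / 4 = -8.6/4 = -2.15
  s[X_1,X_3] = ((-2.2)·(3) + (4.8)·(-2) + (1.8)·(-2) + (-2.2)·(3) + (-2.2)·(-2)) / 4 = -22/4 = -5.5
  s[X_2,X_2] = ((0.4)·(0.4) + (1.4)·(1.4) + (-4.6)·(-4.6) + (1.4)·(1.4) + (1.4)·(1.4)) / 4 = 27.2/4 = 6.8
  s[X_2,X_3] = ((0.4)·(3) + (1.4)·(-2) + (-4.6)·(-2) + (1.4)·(3) + (1.4)·(-2)) / 4 = 9/4 = 2.25
  s[X_3,X_3] = ((3)·(3) + (-2)·(-2) + (-2)·(-2) + (3)·(3) + (-2)·(-2)) / 4 = 30/4 = 7.5
  Sample standard deviations s_i = √(s[i,i]):
  s(X_1) = √(10.2) = 3.1937
  s(X_2) = √(6.8) = 2.6077
  s(X_3) = √(7.5) = 2.7386

Step 3 — r_{ij} = s_{ij} / (s_i · s_j):
  r[X_1,X_1] = 1 (diagonal).
  r[X_1,X_2] = -2.15 / (3.1937 · 2.6077) = -2.15 / 8.3283 = -0.2582
  r[X_1,X_3] = -5.5 / (3.1937 · 2.7386) = -5.5 / 8.7464 = -0.6288
  r[X_2,X_2] = 1 (diagonal).
  r[X_2,X_3] = 2.25 / (2.6077 · 2.7386) = 2.25 / 7.1414 = 0.3151
  r[X_3,X_3] = 1 (diagonal).

R is symmetric with unit diagonal. Assembling:

R = [[1, -0.2582, -0.6288],
 [-0.2582, 1, 0.3151],
 [-0.6288, 0.3151, 1]]


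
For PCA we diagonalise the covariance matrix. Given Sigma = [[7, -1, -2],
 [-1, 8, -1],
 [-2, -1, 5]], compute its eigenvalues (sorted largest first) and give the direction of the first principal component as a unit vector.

Step 1 — characteristic polynomial p(λ) = det(λI - Sigma) = λ³ - tr·λ² + c_1·λ - det, where tr = trace, c_1 = sum of the principal 2×2 minors, det = det(Sigma):
  tr = 7 + 8 + 5 = 20,
  c_1 = (7·8 - (-1)²) + (7·5 - (-2)²) + (8·5 - (-1)²) = 55 + 31 + 39 = 125,
  det = 7·(8·5 - (-1)²) - (-1)·((-1)·5 - (-1)·(-2)) + (-2)·((-1)·(-1) - 8·(-2)) = 7·(39) - (-1)·(-7) + (-2)·(17) = 232.
  So p(λ) = λ³ - 20λ² + 125λ - 232.
Step 2 — look for an integer root (rational root theorem: any rational root is an integer divisor of 232). Testing λ = 8:
  p(8) = 512 - 1280 + 1000 - 232 = 0  ✓
  Dividing out (λ - 8): p(λ) = (λ - 8)(λ² - 12λ + 29).
Step 3 — remaining eigenvalues from the quadratic λ² - 12λ + 29 = 0:
  Δ = 12² - 4·29 = 144 - 116 = 28,  λ = (12 ± √28)/2 = (12 ± 5.2915)/2 ≈ 8.6458 or 3.3542.
  Sorted: λ_1 = 8.6458,  λ_2 = 8,  λ_3 = 3.3542  (check: sum = 20 = tr ✓).

Step 4 — unit eigenvector for λ_1 ≈ 8.6458: v spans the null space of (Sigma - λ_1 I), whose rows are
  r_1 = (-1.6458, -1, -2),  r_2 = (-1, -0.6458, -1),  r_3 = (-2, -1, -3.6458).
  v is orthogonal to every row, so take v ∝ r_1 × r_2 = ((-1)·(-1) - (-2)·(-0.6458), (-2)·(-1) - (-1.6458)·(-1), (-1.6458)·(-0.6458) - (-1)·(-1)) ≈ (-0.2915, 0.3542, 0.0627).
  Rescale (multiply by -1 so the first nonzero entry is positive): u = (0.2915, -0.3542, -0.0627).
  ||u|| = √((0.2915)² + (-0.3542)² + (-0.0627)²) = √(0.2144) ≈ 0.463,  v_1 = u/||u|| ≈ (0.6295, -0.7651, -0.1355) (||v_1|| = 1).

λ_1 = 8.6458,  λ_2 = 8,  λ_3 = 3.3542;  v_1 ≈ (0.6295, -0.7651, -0.1355)


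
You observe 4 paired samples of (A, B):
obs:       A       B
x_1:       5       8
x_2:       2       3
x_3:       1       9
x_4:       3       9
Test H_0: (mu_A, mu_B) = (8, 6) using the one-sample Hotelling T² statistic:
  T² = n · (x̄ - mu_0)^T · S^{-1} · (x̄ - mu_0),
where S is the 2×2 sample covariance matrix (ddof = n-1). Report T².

Step 1 — sample mean vector:
  mean(A) = (5 + 2 + 1 + 3) / 4 = 11/4 = 2.75
  mean(B) = (8 + 3 + 9 + 9) / 4 = 29/4 = 7.25
  x̄ = (2.75, 7.25),  deviation x̄ - mu_0 = (2.75, 7.25) - (8, 6) = (-5.25, 1.25).

Step 2 — sample covariance matrix, S[i,j] = (1/(n-1)) · Σ_k (x_{k,i} - mean_i) · (x_{k,j} - mean_j), divisor n-1 = 3:
  S[A,A] = ((2.25)·(2.25) + (-0.75)·(-0.75) + (-1.75)·(-1.75) + (0.25)·(0.25)) / 3 = 8.75/3 = 2.9167
  S[A,B] = ((2.25)·(0.75) + (-0.75)·(-4.25) + (-1.75)·(1.75) + (0.25)·(1.75)) / 3 = 2.25/3 = 0.75
  S[B,B] = ((0.75)·(0.75) + (-4.25)·(-4.25) + (1.75)·(1.75) + (1.75)·(1.75)) / 3 = 24.75/3 = 8.25
  S = [[2.9167, 0.75],
 [0.75, 8.25]].

Step 3 — invert S. det(S) = 2.9167·8.25 - (0.75)² = 23.5.
  S^{-1} = (1/det) · [[d, -b], [-b, a]] = [[0.3511, -0.0319],
 [-0.0319, 0.1241]].

Step 4 — quadratic form (x̄ - mu_0)^T · S^{-1} · (x̄ - mu_0):
  S^{-1} · (x̄ - mu_0) = (-1.883, 0.3227),
  (x̄ - mu_0)^T · [...] = (-5.25)·(-1.883) + (1.25)·(0.3227) = 10.289.

Step 5 — scale by n: T² = 4 · 10.289 = 41.156.

T² ≈ 41.156


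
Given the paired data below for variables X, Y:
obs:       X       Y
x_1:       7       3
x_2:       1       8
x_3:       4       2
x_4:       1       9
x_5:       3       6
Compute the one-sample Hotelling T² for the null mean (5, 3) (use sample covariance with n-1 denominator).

Step 1 — sample mean vector:
  mean(X) = (7 + 1 + 4 + 1 + 3) / 5 = 16/5 = 3.2
  mean(Y) = (3 + 8 + 2 + 9 + 6) / 5 = 28/5 = 5.6
  x̄ = (3.2, 5.6),  deviation x̄ - mu_0 = (3.2, 5.6) - (5, 3) = (-1.8, 2.6).

Step 2 — sample covariance matrix, S[i,j] = (1/(n-1)) · Σ_k (x_{k,i} - mean_i) · (x_{k,j} - mean_j), divisor n-1 = 4:
  S[X,X] = ((3.8)·(3.8) + (-2.2)·(-2.2) + (0.8)·(0.8) + (-2.2)·(-2.2) + (-0.2)·(-0.2)) / 4 = 24.8/4 = 6.2
  S[X,Y] = ((3.8)·(-2.6) + (-2.2)·(2.4) + (0.8)·(-3.6) + (-2.2)·(3.4) + (-0.2)·(0.4)) / 4 = -25.6/4 = -6.4
  S[Y,Y] = ((-2.6)·(-2.6) + (2.4)·(2.4) + (-3.6)·(-3.6) + (3.4)·(3.4) + (0.4)·(0.4)) / 4 = 37.2/4 = 9.3
  S = [[6.2, -6.4],
 [-6.4, 9.3]].

Step 3 — invert S. det(S) = 6.2·9.3 - (-6.4)² = 16.7.
  S^{-1} = (1/det) · [[d, -b], [-b, a]] = [[0.5569, 0.3832],
 [0.3832, 0.3713]].

Step 4 — quadratic form (x̄ - mu_0)^T · S^{-1} · (x̄ - mu_0):
  S^{-1} · (x̄ - mu_0) = (-0.006, 0.2754),
  (x̄ - mu_0)^T · [...] = (-1.8)·(-0.006) + (2.6)·(0.2754) = 0.7269.

Step 5 — scale by n: T² = 5 · 0.7269 = 3.6347.

T² ≈ 3.6347


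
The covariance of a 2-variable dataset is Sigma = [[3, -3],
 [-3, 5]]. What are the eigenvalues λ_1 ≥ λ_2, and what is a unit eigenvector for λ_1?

Step 1 — characteristic polynomial of 2×2 Sigma:
  det(Sigma - λI) = λ² - trace · λ + det = 0.
  trace = 3 + 5 = 8, det = 3·5 - (-3)² = 6.
Step 2 — discriminant:
  Δ = trace² - 4·det = 64 - 24 = 40.
Step 3 — eigenvalues:
  λ = (trace ± √Δ)/2 = (8 ± 6.3246)/2,
  λ_1 = 7.1623,  λ_2 = 0.8377.

Step 4 — unit eigenvector for λ_1: solve (Sigma - λ_1 I)v = 0. First row:
  (3 - 7.1623)·v_x + (-3)·v_y = 0, i.e. (-4.1623)·v_x + (-3)·v_y = 0,
  so v ∝ (b, λ_1 - a) = (-3, 4.1623); multiply by -1 so the first entry is positive: u = (3, -4.1623).
  ||u|| = √((3)² + (-4.1623)²) = √(26.3246) ≈ 5.1307,
  v_1 = u/||u|| ≈ (0.5847, -0.8112) (||v_1|| = 1).

λ_1 = 7.1623,  λ_2 = 0.8377;  v_1 ≈ (0.5847, -0.8112)


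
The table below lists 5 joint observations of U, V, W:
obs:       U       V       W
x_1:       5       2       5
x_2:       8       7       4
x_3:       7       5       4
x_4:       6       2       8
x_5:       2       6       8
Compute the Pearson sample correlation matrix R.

Step 1 — column means:
  mean(U) = (5 + 8 + 7 + 6 + 2) / 5 = 28/5 = 5.6
  mean(V) = (2 + 7 + 5 + 2 + 6) / 5 = 22/5 = 4.4
  mean(W) = (5 + 4 + 4 + 8 + 8) / 5 = 29/5 = 5.8

Step 2 — sample variances and covariances s[i,j] = (1/(n-1)) · Σ_k (x_{k,i} - mean_i) · (x_{k,j} - mean_j), with n-1 = 4:
  s[U,U] = ((-0.6)·(-0.6) + (2.4)·(2.4) + (1.4)·(1.4) + (0.4)·(0.4) + (-3.6)·(-3.6)) / 4 = 21.2/4 = 5.3
  s[U,V] = ((-0.6)·(-2.4) + (2.4)·(2.6) + (1.4)·(0.6) + (0.4)·(-2.4) + (-3.6)·(1.6)) / 4 = 1.8/4 = 0.45
  s[U,W] = ((-0.6)·(-0.8) + (2.4)·(-1.8) + (1.4)·(-1.8) + (0.4)·(2.2) + (-3.6)·(2.2)) / 4 = -13.4/4 = -3.35
  s[V,V] = ((-2.4)·(-2.4) + (2.6)·(2.6) + (0.6)·(0.6) + (-2.4)·(-2.4) + (1.6)·(1.6)) / 4 = 21.2/4 = 5.3
  s[V,W] = ((-2.4)·(-0.8) + (2.6)·(-1.8) + (0.6)·(-1.8) + (-2.4)·(2.2) + (1.6)·(2.2)) / 4 = -5.6/4 = -1.4
  s[W,W] = ((-0.8)·(-0.8) + (-1.8)·(-1.8) + (-1.8)·(-1.8) + (2.2)·(2.2) + (2.2)·(2.2)) / 4 = 16.8/4 = 4.2
  Sample standard deviations s_i = √(s[i,i]):
  s(U) = √(5.3) = 2.3022
  s(V) = √(5.3) = 2.3022
  s(W) = √(4.2) = 2.0494

Step 3 — r_{ij} = s_{ij} / (s_i · s_j):
  r[U,U] = 1 (diagonal).
  r[U,V] = 0.45 / (2.3022 · 2.3022) = 0.45 / 5.3 = 0.0849
  r[U,W] = -3.35 / (2.3022 · 2.0494) = -3.35 / 4.7181 = -0.71
  r[V,V] = 1 (diagonal).
  r[V,W] = -1.4 / (2.3022 · 2.0494) = -1.4 / 4.7181 = -0.2967
  r[W,W] = 1 (diagonal).

R is symmetric with unit diagonal. Assembling:

R = [[1, 0.0849, -0.71],
 [0.0849, 1, -0.2967],
 [-0.71, -0.2967, 1]]


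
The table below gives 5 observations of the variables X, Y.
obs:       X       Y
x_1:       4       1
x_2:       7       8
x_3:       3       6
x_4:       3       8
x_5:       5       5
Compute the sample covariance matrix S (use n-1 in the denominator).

Step 1 — column means:
  mean(X) = (4 + 7 + 3 + 3 + 5) / 5 = 22/5 = 4.4
  mean(Y) = (1 + 8 + 6 + 8 + 5) / 5 = 28/5 = 5.6

Step 2 — sample covariance S[i,j] = (1/(n-1)) · Σ_k (x_{k,i} - mean_i) · (x_{k,j} - mean_j), with n-1 = 4.
  S[X,X] = ((-0.4)·(-0.4) + (2.6)·(2.6) + (-1.4)·(-1.4) + (-1.4)·(-1.4) + (0.6)·(0.6)) / 4 = 11.2/4 = 2.8
  S[X,Y] = ((-0.4)·(-4.6) + (2.6)·(2.4) + (-1.4)·(0.4) + (-1.4)·(2.4) + (0.6)·(-0.6)) / 4 = 3.8/4 = 0.95
  S[Y,Y] = ((-4.6)·(-4.6) + (2.4)·(2.4) + (0.4)·(0.4) + (2.4)·(2.4) + (-0.6)·(-0.6)) / 4 = 33.2/4 = 8.3

S is symmetric (S[j,i] = S[i,j]). Assembling:

S = [[2.8, 0.95],
 [0.95, 8.3]]


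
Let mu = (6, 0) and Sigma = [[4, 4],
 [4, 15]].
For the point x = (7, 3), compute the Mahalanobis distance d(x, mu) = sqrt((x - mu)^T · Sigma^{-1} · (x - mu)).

Step 1 — centre the observation: (x - mu) = (1, 3).

Step 2 — invert Sigma. det(Sigma) = 4·15 - (4)² = 44.
  Sigma^{-1} = (1/det) · [[d, -b], [-b, a]] = [[0.3409, -0.0909],
 [-0.0909, 0.0909]].

Step 3 — form the quadratic (x - mu)^T · Sigma^{-1} · (x - mu):
  Sigma^{-1} · (x - mu) = (0.0682, 0.1818).
  (x - mu)^T · [Sigma^{-1} · (x - mu)] = (1)·(0.0682) + (3)·(0.1818) = 0.6136.

Step 4 — take square root: d = √(0.6136) ≈ 0.7833.

d(x, mu) = √(0.6136) ≈ 0.7833


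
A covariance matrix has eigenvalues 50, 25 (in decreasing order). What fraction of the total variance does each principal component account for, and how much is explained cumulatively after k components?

Step 1 — total variance = trace(Sigma) = Σ λ_i = 50 + 25 = 75.

Step 2 — fraction explained by component i = λ_i / Σ λ:
  PC1: 50/75 = 0.6667
  PC2: 25/75 = 0.3333

Step 3 — cumulative fraction after k components = (λ_1 + ... + λ_k) / Σ λ:
  k = 1: 50/75 = 0.6667
  k = 2: (50 + 25)/75 = 75/75 = 1

Summary (fraction, with percent):

explained: PC1 0.6667 (66.67%), PC2 0.3333 (33.33%);  cumulative: 0.6667, 1


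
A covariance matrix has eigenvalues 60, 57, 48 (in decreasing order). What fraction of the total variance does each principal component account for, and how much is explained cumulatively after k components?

Step 1 — total variance = trace(Sigma) = Σ λ_i = 60 + 57 + 48 = 165.

Step 2 — fraction explained by component i = λ_i / Σ λ:
  PC1: 60/165 = 0.3636
  PC2: 57/165 = 0.3455
  PC3: 48/165 = 0.2909

Step 3 — cumulative fraction after k components = (λ_1 + ... + λ_k) / Σ λ:
  k = 1: 60/165 = 0.3636
  k = 2: (60 + 57)/165 = 117/165 = 0.7091
  k = 3: (60 + 57 + 48)/165 = 165/165 = 1

Summary (fraction, with percent):

explained: PC1 0.3636 (36.36%), PC2 0.3455 (34.55%), PC3 0.2909 (29.09%);  cumulative: 0.3636, 0.7091, 1


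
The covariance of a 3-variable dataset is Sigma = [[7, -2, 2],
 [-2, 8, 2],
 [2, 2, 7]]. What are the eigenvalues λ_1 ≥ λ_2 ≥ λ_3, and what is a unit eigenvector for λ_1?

Step 1 — characteristic polynomial p(λ) = det(λI - Sigma) = λ³ - tr·λ² + c_1·λ - det, where tr = trace, c_1 = sum of the principal 2×2 minors, det = det(Sigma):
  tr = 7 + 8 + 7 = 22,
  c_1 = (7·8 - (-2)²) + (7·7 - (2)²) + (8·7 - (2)²) = 52 + 45 + 52 = 149,
  det = 7·(8·7 - (2)²) - (-2)·((-2)·7 - (2)·(2)) + (2)·((-2)·(2) - 8·(2)) = 7·(52) - (-2)·(-18) + (2)·(-20) = 288.
  So p(λ) = λ³ - 22λ² + 149λ - 288.
Step 2 — look for an integer root (rational root theorem: any rational root is an integer divisor of 288). Testing λ = 9:
  p(9) = 729 - 1782 + 1341 - 288 = 0  ✓
  Dividing out (λ - 9): p(λ) = (λ - 9)(λ² - 13λ + 32).
Step 3 — remaining eigenvalues from the quadratic λ² - 13λ + 32 = 0:
  Δ = 13² - 4·32 = 169 - 128 = 41,  λ = (13 ± √41)/2 = (13 ± 6.4031)/2 ≈ 9.7016 or 3.2984.
  Sorted: λ_1 = 9.7016,  λ_2 = 9,  λ_3 = 3.2984  (check: sum = 22 = tr ✓).

Step 4 — unit eigenvector for λ_1 ≈ 9.7016: v spans the null space of (Sigma - λ_1 I), whose rows are
  r_1 = (-2.7016, -2, 2),  r_2 = (-2, -1.7016, 2),  r_3 = (2, 2, -2.7016).
  v is orthogonal to every row, so take v ∝ r_1 × r_2 = ((-2)·(2) - (2)·(-1.7016), (2)·(-2) - (-2.7016)·(2), (-2.7016)·(-1.7016) - (-2)·(-2)) ≈ (-0.5969, 1.4031, 0.5969).
  Rescale (multiply by -1 so the first nonzero entry is positive): u = (0.5969, -1.4031, -0.5969).
  ||u|| = √((0.5969)² + (-1.4031)² + (-0.5969)²) = √(2.6813) ≈ 1.6375,  v_1 = u/||u|| ≈ (0.3645, -0.8569, -0.3645) (||v_1|| = 1).

λ_1 = 9.7016,  λ_2 = 9,  λ_3 = 3.2984;  v_1 ≈ (0.3645, -0.8569, -0.3645)


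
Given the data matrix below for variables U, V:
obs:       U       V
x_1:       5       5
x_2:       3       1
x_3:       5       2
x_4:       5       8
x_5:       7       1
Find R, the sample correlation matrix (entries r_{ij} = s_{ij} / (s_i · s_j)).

Step 1 — column means:
  mean(U) = (5 + 3 + 5 + 5 + 7) / 5 = 25/5 = 5
  mean(V) = (5 + 1 + 2 + 8 + 1) / 5 = 17/5 = 3.4

Step 2 — sample variances and covariances s[i,j] = (1/(n-1)) · Σ_k (x_{k,i} - mean_i) · (x_{k,j} - mean_j), with n-1 = 4:
  s[U,U] = ((0)·(0) + (-2)·(-2) + (0)·(0) + (0)·(0) + (2)·(2)) / 4 = 8/4 = 2
  s[U,V] = ((0)·(1.6) + (-2)·(-2.4) + (0)·(-1.4) + (0)·(4.6) + (2)·(-2.4)) / 4 = 0/4 = 0
  s[V,V] = ((1.6)·(1.6) + (-2.4)·(-2.4) + (-1.4)·(-1.4) + (4.6)·(4.6) + (-2.4)·(-2.4)) / 4 = 37.2/4 = 9.3
  Sample standard deviations s_i = √(s[i,i]):
  s(U) = √(2) = 1.4142
  s(V) = √(9.3) = 3.0496

Step 3 — r_{ij} = s_{ij} / (s_i · s_j):
  r[U,U] = 1 (diagonal).
  r[U,V] = 0 / (1.4142 · 3.0496) = 0 / 4.3128 = 0
  r[V,V] = 1 (diagonal).

R is symmetric with unit diagonal. Assembling:

R = [[1, 0],
 [0, 1]]


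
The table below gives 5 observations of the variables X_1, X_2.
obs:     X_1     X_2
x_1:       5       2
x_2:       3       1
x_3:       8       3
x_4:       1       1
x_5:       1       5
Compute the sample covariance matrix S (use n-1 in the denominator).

Step 1 — column means:
  mean(X_1) = (5 + 3 + 8 + 1 + 1) / 5 = 18/5 = 3.6
  mean(X_2) = (2 + 1 + 3 + 1 + 5) / 5 = 12/5 = 2.4

Step 2 — sample covariance S[i,j] = (1/(n-1)) · Σ_k (x_{k,i} - mean_i) · (x_{k,j} - mean_j), with n-1 = 4.
  S[X_1,X_1] = ((1.4)·(1.4) + (-0.6)·(-0.6) + (4.4)·(4.4) + (-2.6)·(-2.6) + (-2.6)·(-2.6)) / 4 = 35.2/4 = 8.8
  S[X_1,X_2] = ((1.4)·(-0.4) + (-0.6)·(-1.4) + (4.4)·(0.6) + (-2.6)·(-1.4) + (-2.6)·(2.6)) / 4 = -0.2/4 = -0.05
  S[X_2,X_2] = ((-0.4)·(-0.4) + (-1.4)·(-1.4) + (0.6)·(0.6) + (-1.4)·(-1.4) + (2.6)·(2.6)) / 4 = 11.2/4 = 2.8

S is symmetric (S[j,i] = S[i,j]). Assembling:

S = [[8.8, -0.05],
 [-0.05, 2.8]]


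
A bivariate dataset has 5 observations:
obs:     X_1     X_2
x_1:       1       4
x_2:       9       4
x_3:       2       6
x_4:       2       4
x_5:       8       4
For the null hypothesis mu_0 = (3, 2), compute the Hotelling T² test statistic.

Step 1 — sample mean vector:
  mean(X_1) = (1 + 9 + 2 + 2 + 8) / 5 = 22/5 = 4.4
  mean(X_2) = (4 + 4 + 6 + 4 + 4) / 5 = 22/5 = 4.4
  x̄ = (4.4, 4.4),  deviation x̄ - mu_0 = (4.4, 4.4) - (3, 2) = (1.4, 2.4).

Step 2 — sample covariance matrix, S[i,j] = (1/(n-1)) · Σ_k (x_{k,i} - mean_i) · (x_{k,j} - mean_j), divisor n-1 = 4:
  S[X_1,X_1] = ((-3.4)·(-3.4) + (4.6)·(4.6) + (-2.4)·(-2.4) + (-2.4)·(-2.4) + (3.6)·(3.6)) / 4 = 57.2/4 = 14.3
  S[X_1,X_2] = ((-3.4)·(-0.4) + (4.6)·(-0.4) + (-2.4)·(1.6) + (-2.4)·(-0.4) + (3.6)·(-0.4)) / 4 = -4.8/4 = -1.2
  S[X_2,X_2] = ((-0.4)·(-0.4) + (-0.4)·(-0.4) + (1.6)·(1.6) + (-0.4)·(-0.4) + (-0.4)·(-0.4)) / 4 = 3.2/4 = 0.8
  S = [[14.3, -1.2],
 [-1.2, 0.8]].

Step 3 — invert S. det(S) = 14.3·0.8 - (-1.2)² = 10.
  S^{-1} = (1/det) · [[d, -b], [-b, a]] = [[0.08, 0.12],
 [0.12, 1.43]].

Step 4 — quadratic form (x̄ - mu_0)^T · S^{-1} · (x̄ - mu_0):
  S^{-1} · (x̄ - mu_0) = (0.4, 3.6),
  (x̄ - mu_0)^T · [...] = (1.4)·(0.4) + (2.4)·(3.6) = 9.2.

Step 5 — scale by n: T² = 5 · 9.2 = 46.

T² ≈ 46


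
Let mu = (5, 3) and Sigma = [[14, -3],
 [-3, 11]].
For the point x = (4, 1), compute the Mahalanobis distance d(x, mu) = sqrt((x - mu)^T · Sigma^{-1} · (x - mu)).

Step 1 — centre the observation: (x - mu) = (-1, -2).

Step 2 — invert Sigma. det(Sigma) = 14·11 - (-3)² = 145.
  Sigma^{-1} = (1/det) · [[d, -b], [-b, a]] = [[0.0759, 0.0207],
 [0.0207, 0.0966]].

Step 3 — form the quadratic (x - mu)^T · Sigma^{-1} · (x - mu):
  Sigma^{-1} · (x - mu) = (-0.1172, -0.2138).
  (x - mu)^T · [Sigma^{-1} · (x - mu)] = (-1)·(-0.1172) + (-2)·(-0.2138) = 0.5448.

Step 4 — take square root: d = √(0.5448) ≈ 0.7381.

d(x, mu) = √(0.5448) ≈ 0.7381


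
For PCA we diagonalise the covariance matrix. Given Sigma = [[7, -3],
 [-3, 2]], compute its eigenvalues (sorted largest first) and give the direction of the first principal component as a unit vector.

Step 1 — characteristic polynomial of 2×2 Sigma:
  det(Sigma - λI) = λ² - trace · λ + det = 0.
  trace = 7 + 2 = 9, det = 7·2 - (-3)² = 5.
Step 2 — discriminant:
  Δ = trace² - 4·det = 81 - 20 = 61.
Step 3 — eigenvalues:
  λ = (trace ± √Δ)/2 = (9 ± 7.8102)/2,
  λ_1 = 8.4051,  λ_2 = 0.5949.

Step 4 — unit eigenvector for λ_1: solve (Sigma - λ_1 I)v = 0. First row:
  (7 - 8.4051)·v_x + (-3)·v_y = 0, i.e. (-1.4051)·v_x + (-3)·v_y = 0,
  so v ∝ (b, λ_1 - a) = (-3, 1.4051); multiply by -1 so the first entry is positive: u = (3, -1.4051).
  ||u|| = √((3)² + (-1.4051)²) = √(10.9744) ≈ 3.3128,
  v_1 = u/||u|| ≈ (0.9056, -0.4242) (||v_1|| = 1).

λ_1 = 8.4051,  λ_2 = 0.5949;  v_1 ≈ (0.9056, -0.4242)


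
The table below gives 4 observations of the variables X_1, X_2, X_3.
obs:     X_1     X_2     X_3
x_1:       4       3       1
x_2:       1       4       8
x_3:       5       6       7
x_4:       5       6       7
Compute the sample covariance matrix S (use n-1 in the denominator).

Step 1 — column means:
  mean(X_1) = (4 + 1 + 5 + 5) / 4 = 15/4 = 3.75
  mean(X_2) = (3 + 4 + 6 + 6) / 4 = 19/4 = 4.75
  mean(X_3) = (1 + 8 + 7 + 7) / 4 = 23/4 = 5.75

Step 2 — sample covariance S[i,j] = (1/(n-1)) · Σ_k (x_{k,i} - mean_i) · (x_{k,j} - mean_j), with n-1 = 3.
  S[X_1,X_1] = ((0.25)·(0.25) + (-2.75)·(-2.75) + (1.25)·(1.25) + (1.25)·(1.25)) / 3 = 10.75/3 = 3.5833
  S[X_1,X_2] = ((0.25)·(-1.75) + (-2.75)·(-0.75) + (1.25)·(1.25) + (1.25)·(1.25)) / 3 = 4.75/3 = 1.5833
  S[X_1,X_3] = ((0.25)·(-4.75) + (-2.75)·(2.25) + (1.25)·(1.25) + (1.25)·(1.25)) / 3 = -4.25/3 = -1.4167
  S[X_2,X_2] = ((-1.75)·(-1.75) + (-0.75)·(-0.75) + (1.25)·(1.25) + (1.25)·(1.25)) / 3 = 6.75/3 = 2.25
  S[X_2,X_3] = ((-1.75)·(-4.75) + (-0.75)·(2.25) + (1.25)·(1.25) + (1.25)·(1.25)) / 3 = 9.75/3 = 3.25
  S[X_3,X_3] = ((-4.75)·(-4.75) + (2.25)·(2.25) + (1.25)·(1.25) + (1.25)·(1.25)) / 3 = 30.75/3 = 10.25

S is symmetric (S[j,i] = S[i,j]). Assembling:

S = [[3.5833, 1.5833, -1.4167],
 [1.5833, 2.25, 3.25],
 [-1.4167, 3.25, 10.25]]


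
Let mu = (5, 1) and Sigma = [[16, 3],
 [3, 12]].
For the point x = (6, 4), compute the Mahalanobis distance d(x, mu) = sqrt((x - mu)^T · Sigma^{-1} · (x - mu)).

Step 1 — centre the observation: (x - mu) = (1, 3).

Step 2 — invert Sigma. det(Sigma) = 16·12 - (3)² = 183.
  Sigma^{-1} = (1/det) · [[d, -b], [-b, a]] = [[0.0656, -0.0164],
 [-0.0164, 0.0874]].

Step 3 — form the quadratic (x - mu)^T · Sigma^{-1} · (x - mu):
  Sigma^{-1} · (x - mu) = (0.0164, 0.2459).
  (x - mu)^T · [Sigma^{-1} · (x - mu)] = (1)·(0.0164) + (3)·(0.2459) = 0.7541.

Step 4 — take square root: d = √(0.7541) ≈ 0.8684.

d(x, mu) = √(0.7541) ≈ 0.8684


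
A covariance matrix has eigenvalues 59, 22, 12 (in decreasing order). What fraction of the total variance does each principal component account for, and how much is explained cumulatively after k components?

Step 1 — total variance = trace(Sigma) = Σ λ_i = 59 + 22 + 12 = 93.

Step 2 — fraction explained by component i = λ_i / Σ λ:
  PC1: 59/93 = 0.6344
  PC2: 22/93 = 0.2366
  PC3: 12/93 = 0.129

Step 3 — cumulative fraction after k components = (λ_1 + ... + λ_k) / Σ λ:
  k = 1: 59/93 = 0.6344
  k = 2: (59 + 22)/93 = 81/93 = 0.871
  k = 3: (59 + 22 + 12)/93 = 93/93 = 1

Summary (fraction, with percent):

explained: PC1 0.6344 (63.44%), PC2 0.2366 (23.66%), PC3 0.129 (12.9%);  cumulative: 0.6344, 0.871, 1


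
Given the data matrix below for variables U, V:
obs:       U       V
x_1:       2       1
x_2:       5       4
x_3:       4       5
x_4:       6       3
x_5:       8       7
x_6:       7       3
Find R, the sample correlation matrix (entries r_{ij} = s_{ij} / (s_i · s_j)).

Step 1 — column means:
  mean(U) = (2 + 5 + 4 + 6 + 8 + 7) / 6 = 32/6 = 5.3333
  mean(V) = (1 + 4 + 5 + 3 + 7 + 3) / 6 = 23/6 = 3.8333

Step 2 — sample variances and covariances s[i,j] = (1/(n-1)) · Σ_k (x_{k,i} - mean_i) · (x_{k,j} - mean_j), with n-1 = 5:
  s[U,U] = ((-3.3333)·(-3.3333) + (-0.3333)·(-0.3333) + (-1.3333)·(-1.3333) + (0.6667)·(0.6667) + (2.6667)·(2.6667) + (1.6667)·(1.6667)) / 5 = 23.3333/5 = 4.6667
  s[U,V] = ((-3.3333)·(-2.8333) + (-0.3333)·(0.1667) + (-1.3333)·(1.1667) + (0.6667)·(-0.8333) + (2.6667)·(3.1667) + (1.6667)·(-0.8333)) / 5 = 14.3333/5 = 2.8667
  s[V,V] = ((-2.8333)·(-2.8333) + (0.1667)·(0.1667) + (1.1667)·(1.1667) + (-0.8333)·(-0.8333) + (3.1667)·(3.1667) + (-0.8333)·(-0.8333)) / 5 = 20.8333/5 = 4.1667
  Sample standard deviations s_i = √(s[i,i]):
  s(U) = √(4.6667) = 2.1602
  s(V) = √(4.1667) = 2.0412

Step 3 — r_{ij} = s_{ij} / (s_i · s_j):
  r[U,U] = 1 (diagonal).
  r[U,V] = 2.8667 / (2.1602 · 2.0412) = 2.8667 / 4.4096 = 0.6501
  r[V,V] = 1 (diagonal).

R is symmetric with unit diagonal. Assembling:

R = [[1, 0.6501],
 [0.6501, 1]]


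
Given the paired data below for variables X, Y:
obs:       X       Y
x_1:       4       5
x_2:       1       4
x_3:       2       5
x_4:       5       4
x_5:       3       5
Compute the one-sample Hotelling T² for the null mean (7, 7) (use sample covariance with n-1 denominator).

Step 1 — sample mean vector:
  mean(X) = (4 + 1 + 2 + 5 + 3) / 5 = 15/5 = 3
  mean(Y) = (5 + 4 + 5 + 4 + 5) / 5 = 23/5 = 4.6
  x̄ = (3, 4.6),  deviation x̄ - mu_0 = (3, 4.6) - (7, 7) = (-4, -2.4).

Step 2 — sample covariance matrix, S[i,j] = (1/(n-1)) · Σ_k (x_{k,i} - mean_i) · (x_{k,j} - mean_j), divisor n-1 = 4:
  S[X,X] = ((1)·(1) + (-2)·(-2) + (-1)·(-1) + (2)·(2) + (0)·(0)) / 4 = 10/4 = 2.5
  S[X,Y] = ((1)·(0.4) + (-2)·(-0.6) + (-1)·(0.4) + (2)·(-0.6) + (0)·(0.4)) / 4 = 0/4 = 0
  S[Y,Y] = ((0.4)·(0.4) + (-0.6)·(-0.6) + (0.4)·(0.4) + (-0.6)·(-0.6) + (0.4)·(0.4)) / 4 = 1.2/4 = 0.3
  S = [[2.5, 0],
 [0, 0.3]].

Step 3 — invert S. det(S) = 2.5·0.3 - (0)² = 0.75.
  S^{-1} = (1/det) · [[d, -b], [-b, a]] = [[0.4, 0],
 [0, 3.3333]].

Step 4 — quadratic form (x̄ - mu_0)^T · S^{-1} · (x̄ - mu_0):
  S^{-1} · (x̄ - mu_0) = (-1.6, -8),
  (x̄ - mu_0)^T · [...] = (-4)·(-1.6) + (-2.4)·(-8) = 25.6.

Step 5 — scale by n: T² = 5 · 25.6 = 128.

T² ≈ 128


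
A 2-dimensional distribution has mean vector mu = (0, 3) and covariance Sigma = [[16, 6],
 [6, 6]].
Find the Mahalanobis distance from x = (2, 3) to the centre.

Step 1 — centre the observation: (x - mu) = (2, 0).

Step 2 — invert Sigma. det(Sigma) = 16·6 - (6)² = 60.
  Sigma^{-1} = (1/det) · [[d, -b], [-b, a]] = [[0.1, -0.1],
 [-0.1, 0.2667]].

Step 3 — form the quadratic (x - mu)^T · Sigma^{-1} · (x - mu):
  Sigma^{-1} · (x - mu) = (0.2, -0.2).
  (x - mu)^T · [Sigma^{-1} · (x - mu)] = (2)·(0.2) + (0)·(-0.2) = 0.4.

Step 4 — take square root: d = √(0.4) ≈ 0.6325.

d(x, mu) = √(0.4) ≈ 0.6325


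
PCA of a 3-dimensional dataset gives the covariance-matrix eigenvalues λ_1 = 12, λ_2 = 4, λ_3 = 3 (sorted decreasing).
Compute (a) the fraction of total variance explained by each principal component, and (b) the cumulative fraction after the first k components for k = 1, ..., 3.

Step 1 — total variance = trace(Sigma) = Σ λ_i = 12 + 4 + 3 = 19.

Step 2 — fraction explained by component i = λ_i / Σ λ:
  PC1: 12/19 = 0.6316
  PC2: 4/19 = 0.2105
  PC3: 3/19 = 0.1579

Step 3 — cumulative fraction after k components = (λ_1 + ... + λ_k) / Σ λ:
  k = 1: 12/19 = 0.6316
  k = 2: (12 + 4)/19 = 16/19 = 0.8421
  k = 3: (12 + 4 + 3)/19 = 19/19 = 1

Summary (fraction, with percent):

explained: PC1 0.6316 (63.16%), PC2 0.2105 (21.05%), PC3 0.1579 (15.79%);  cumulative: 0.6316, 0.8421, 1


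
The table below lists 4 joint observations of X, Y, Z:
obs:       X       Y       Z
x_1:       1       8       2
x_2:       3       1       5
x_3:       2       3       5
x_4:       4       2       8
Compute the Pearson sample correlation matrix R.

Step 1 — column means:
  mean(X) = (1 + 3 + 2 + 4) / 4 = 10/4 = 2.5
  mean(Y) = (8 + 1 + 3 + 2) / 4 = 14/4 = 3.5
  mean(Z) = (2 + 5 + 5 + 8) / 4 = 20/4 = 5

Step 2 — sample variances and covariances s[i,j] = (1/(n-1)) · Σ_k (x_{k,i} - mean_i) · (x_{k,j} - mean_j), with n-1 = 3:
  s[X,X] = ((-1.5)·(-1.5) + (0.5)·(0.5) + (-0.5)·(-0.5) + (1.5)·(1.5)) / 3 = 5/3 = 1.6667
  s[X,Y] = ((-1.5)·(4.5) + (0.5)·(-2.5) + (-0.5)·(-0.5) + (1.5)·(-1.5)) / 3 = -10/3 = -3.3333
  s[X,Z] = ((-1.5)·(-3) + (0.5)·(0) + (-0.5)·(0) + (1.5)·(3)) / 3 = 9/3 = 3
  s[Y,Y] = ((4.5)·(4.5) + (-2.5)·(-2.5) + (-0.5)·(-0.5) + (-1.5)·(-1.5)) / 3 = 29/3 = 9.6667
  s[Y,Z] = ((4.5)·(-3) + (-2.5)·(0) + (-0.5)·(0) + (-1.5)·(3)) / 3 = -18/3 = -6
  s[Z,Z] = ((-3)·(-3) + (0)·(0) + (0)·(0) + (3)·(3)) / 3 = 18/3 = 6
  Sample standard deviations s_i = √(s[i,i]):
  s(X) = √(1.6667) = 1.291
  s(Y) = √(9.6667) = 3.1091
  s(Z) = √(6) = 2.4495

Step 3 — r_{ij} = s_{ij} / (s_i · s_j):
  r[X,X] = 1 (diagonal).
  r[X,Y] = -3.3333 / (1.291 · 3.1091) = -3.3333 / 4.0139 = -0.8305
  r[X,Z] = 3 / (1.291 · 2.4495) = 3 / 3.1623 = 0.9487
  r[Y,Y] = 1 (diagonal).
  r[Y,Z] = -6 / (3.1091 · 2.4495) = -6 / 7.6158 = -0.7878
  r[Z,Z] = 1 (diagonal).

R is symmetric with unit diagonal. Assembling:

R = [[1, -0.8305, 0.9487],
 [-0.8305, 1, -0.7878],
 [0.9487, -0.7878, 1]]


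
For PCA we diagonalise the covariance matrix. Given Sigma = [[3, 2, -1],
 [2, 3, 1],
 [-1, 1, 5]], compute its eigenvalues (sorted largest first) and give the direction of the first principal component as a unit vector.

Step 1 — characteristic polynomial p(λ) = det(λI - Sigma) = λ³ - tr·λ² + c_1·λ - det, where tr = trace, c_1 = sum of the principal 2×2 minors, det = det(Sigma):
  tr = 3 + 3 + 5 = 11,
  c_1 = (3·3 - (2)²) + (3·5 - (-1)²) + (3·5 - (1)²) = 5 + 14 + 14 = 33,
  det = 3·(3·5 - (1)²) - (2)·((2)·5 - (1)·(-1)) + (-1)·((2)·(1) - 3·(-1)) = 3·(14) - (2)·(11) + (-1)·(5) = 15.
  So p(λ) = λ³ - 11λ² + 33λ - 15.
Step 2 — look for an integer root (rational root theorem: any rational root is an integer divisor of 15). Testing λ = 5:
  p(5) = 125 - 275 + 165 - 15 = 0  ✓
  Dividing out (λ - 5): p(λ) = (λ - 5)(λ² - 6λ + 3).
Step 3 — remaining eigenvalues from the quadratic λ² - 6λ + 3 = 0:
  Δ = 6² - 4·3 = 36 - 12 = 24,  λ = (6 ± √24)/2 = (6 ± 4.899)/2 ≈ 5.4495 or 0.5505.
  Sorted: λ_1 = 5.4495,  λ_2 = 5,  λ_3 = 0.5505  (check: sum = 11 = tr ✓).

Step 4 — unit eigenvector for λ_1 ≈ 5.4495: v spans the null space of (Sigma - λ_1 I), whose rows are
  r_1 = (-2.4495, 2, -1),  r_2 = (2, -2.4495, 1),  r_3 = (-1, 1, -0.4495).
  v is orthogonal to every row, so take v ∝ r_1 × r_2 = ((2)·(1) - (-1)·(-2.4495), (-1)·(2) - (-2.4495)·(1), (-2.4495)·(-2.4495) - (2)·(2)) ≈ (-0.4495, 0.4495, 2).
  Rescale (multiply by -1 so the first nonzero entry is positive): u = (0.4495, -0.4495, -2).
  ||u|| = √((0.4495)² + (-0.4495)² + (-2)²) = √(4.4041) ≈ 2.0986,  v_1 = u/||u|| ≈ (0.2142, -0.2142, -0.953) (||v_1|| = 1).

λ_1 = 5.4495,  λ_2 = 5,  λ_3 = 0.5505;  v_1 ≈ (0.2142, -0.2142, -0.953)


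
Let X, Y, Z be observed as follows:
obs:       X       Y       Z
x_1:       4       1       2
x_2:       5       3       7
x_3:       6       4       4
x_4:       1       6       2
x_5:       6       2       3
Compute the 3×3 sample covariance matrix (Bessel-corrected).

Step 1 — column means:
  mean(X) = (4 + 5 + 6 + 1 + 6) / 5 = 22/5 = 4.4
  mean(Y) = (1 + 3 + 4 + 6 + 2) / 5 = 16/5 = 3.2
  mean(Z) = (2 + 7 + 4 + 2 + 3) / 5 = 18/5 = 3.6

Step 2 — sample covariance S[i,j] = (1/(n-1)) · Σ_k (x_{k,i} - mean_i) · (x_{k,j} - mean_j), with n-1 = 4.
  S[X,X] = ((-0.4)·(-0.4) + (0.6)·(0.6) + (1.6)·(1.6) + (-3.4)·(-3.4) + (1.6)·(1.6)) / 4 = 17.2/4 = 4.3
  S[X,Y] = ((-0.4)·(-2.2) + (0.6)·(-0.2) + (1.6)·(0.8) + (-3.4)·(2.8) + (1.6)·(-1.2)) / 4 = -9.4/4 = -2.35
  S[X,Z] = ((-0.4)·(-1.6) + (0.6)·(3.4) + (1.6)·(0.4) + (-3.4)·(-1.6) + (1.6)·(-0.6)) / 4 = 7.8/4 = 1.95
  S[Y,Y] = ((-2.2)·(-2.2) + (-0.2)·(-0.2) + (0.8)·(0.8) + (2.8)·(2.8) + (-1.2)·(-1.2)) / 4 = 14.8/4 = 3.7
  S[Y,Z] = ((-2.2)·(-1.6) + (-0.2)·(3.4) + (0.8)·(0.4) + (2.8)·(-1.6) + (-1.2)·(-0.6)) / 4 = -0.6/4 = -0.15
  S[Z,Z] = ((-1.6)·(-1.6) + (3.4)·(3.4) + (0.4)·(0.4) + (-1.6)·(-1.6) + (-0.6)·(-0.6)) / 4 = 17.2/4 = 4.3

S is symmetric (S[j,i] = S[i,j]). Assembling:

S = [[4.3, -2.35, 1.95],
 [-2.35, 3.7, -0.15],
 [1.95, -0.15, 4.3]]


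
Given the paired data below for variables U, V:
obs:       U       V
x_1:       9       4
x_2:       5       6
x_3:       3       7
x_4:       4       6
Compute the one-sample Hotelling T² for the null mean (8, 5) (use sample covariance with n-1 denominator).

Step 1 — sample mean vector:
  mean(U) = (9 + 5 + 3 + 4) / 4 = 21/4 = 5.25
  mean(V) = (4 + 6 + 7 + 6) / 4 = 23/4 = 5.75
  x̄ = (5.25, 5.75),  deviation x̄ - mu_0 = (5.25, 5.75) - (8, 5) = (-2.75, 0.75).

Step 2 — sample covariance matrix, S[i,j] = (1/(n-1)) · Σ_k (x_{k,i} - mean_i) · (x_{k,j} - mean_j), divisor n-1 = 3:
  S[U,U] = ((3.75)·(3.75) + (-0.25)·(-0.25) + (-2.25)·(-2.25) + (-1.25)·(-1.25)) / 3 = 20.75/3 = 6.9167
  S[U,V] = ((3.75)·(-1.75) + (-0.25)·(0.25) + (-2.25)·(1.25) + (-1.25)·(0.25)) / 3 = -9.75/3 = -3.25
  S[V,V] = ((-1.75)·(-1.75) + (0.25)·(0.25) + (1.25)·(1.25) + (0.25)·(0.25)) / 3 = 4.75/3 = 1.5833
  S = [[6.9167, -3.25],
 [-3.25, 1.5833]].

Step 3 — invert S. det(S) = 6.9167·1.5833 - (-3.25)² = 0.3889.
  S^{-1} = (1/det) · [[d, -b], [-b, a]] = [[4.0714, 8.3571],
 [8.3571, 17.7857]].

Step 4 — quadratic form (x̄ - mu_0)^T · S^{-1} · (x̄ - mu_0):
  S^{-1} · (x̄ - mu_0) = (-4.9286, -9.6429),
  (x̄ - mu_0)^T · [...] = (-2.75)·(-4.9286) + (0.75)·(-9.6429) = 6.3214.

Step 5 — scale by n: T² = 4 · 6.3214 = 25.2857.

T² ≈ 25.2857
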